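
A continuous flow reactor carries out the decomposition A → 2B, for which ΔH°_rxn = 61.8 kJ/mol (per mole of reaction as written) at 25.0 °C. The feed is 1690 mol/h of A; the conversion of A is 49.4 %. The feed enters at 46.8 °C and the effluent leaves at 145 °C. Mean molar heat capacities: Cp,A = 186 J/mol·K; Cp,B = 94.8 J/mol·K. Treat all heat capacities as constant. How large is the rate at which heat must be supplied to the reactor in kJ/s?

Extent of reaction ξ = 0.494 × 1690 = 834.86 mol/h
Reaction term: ξ·ΔH°_rxn = 834.86 × 61.8 = 51594 kJ/h
Sensible, feed 46.8→25 °C: -6852.6 kJ/h
Outlet flows (mol/h): A 855.14, B 1669.7
Sensible, products 25→145 °C: 38081 kJ/h
Q = ΔH = 82823 kJ/h = 23.006 kW
Heat supplied = 23.006 kJ/s

Q_in = 23.0 kJ/s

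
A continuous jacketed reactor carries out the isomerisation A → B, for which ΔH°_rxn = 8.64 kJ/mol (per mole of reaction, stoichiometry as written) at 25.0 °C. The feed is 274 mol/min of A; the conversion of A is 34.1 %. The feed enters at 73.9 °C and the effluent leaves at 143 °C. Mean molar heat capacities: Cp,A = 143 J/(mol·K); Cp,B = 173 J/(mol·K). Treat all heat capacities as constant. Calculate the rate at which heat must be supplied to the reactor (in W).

Extent of reaction ξ = 0.341 × 274 = 93.434 mol/min
Reaction term: ξ·ΔH°_rxn = 93.434 × 8.64 = 807.27 kJ/min
Sensible, feed 73.9→25 °C: -1916 kJ/min
Outlet flows (mol/min): A 180.57, B 93.434
Sensible, products 25→143 °C: 4954.2 kJ/min
Q = ΔH = 3845.5 kJ/min = 64.092 kW
Heat supplied = 64092 W

Q_in = 64100 W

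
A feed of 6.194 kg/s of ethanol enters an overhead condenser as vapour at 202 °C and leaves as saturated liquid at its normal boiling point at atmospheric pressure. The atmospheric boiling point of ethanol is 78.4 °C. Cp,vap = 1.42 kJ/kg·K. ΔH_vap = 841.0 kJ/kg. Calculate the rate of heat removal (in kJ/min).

Q_c = 378000 kJ/min

vapour 202→78.4 °C: -175.51 kJ/kg
condensation at 78.4 °C: -841 kJ/kg
Δh = -175.51 + -841 = -1016.5 kJ/kg
Q = ṁ·Δh = 6.194 kg/s × -1016.5 kJ/kg = -6296.3 kJ/s
|Q| = 6296.3 kW = 377780 kJ/min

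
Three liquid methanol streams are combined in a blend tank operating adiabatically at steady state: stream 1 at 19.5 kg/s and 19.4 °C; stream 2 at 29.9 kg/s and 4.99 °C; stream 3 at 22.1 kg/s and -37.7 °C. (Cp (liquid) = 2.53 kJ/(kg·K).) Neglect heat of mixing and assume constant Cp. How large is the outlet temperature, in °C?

T_out = -4.28 °C

Energy balance with Q = 0: Σ ṁᵢCp,ᵢ(T_out − Tᵢ) = 0
T_out = Σ ṁᵢCp,ᵢTᵢ / Σ ṁᵢCp,ᵢ
      = -773.34 / 180.89 = -4.2751 °C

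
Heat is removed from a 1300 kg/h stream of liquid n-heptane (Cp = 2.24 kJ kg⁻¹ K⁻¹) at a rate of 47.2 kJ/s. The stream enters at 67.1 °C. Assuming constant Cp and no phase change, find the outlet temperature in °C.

T_out = 8.75 °C

Q = 47.2 kJ/s = 169920 kJ/h
ΔT = Q/(ṁ·Cp) = 169920/(1300×2.24) = 58.352 K
T_out = 67.1 − 58.352 = 8.7484 °C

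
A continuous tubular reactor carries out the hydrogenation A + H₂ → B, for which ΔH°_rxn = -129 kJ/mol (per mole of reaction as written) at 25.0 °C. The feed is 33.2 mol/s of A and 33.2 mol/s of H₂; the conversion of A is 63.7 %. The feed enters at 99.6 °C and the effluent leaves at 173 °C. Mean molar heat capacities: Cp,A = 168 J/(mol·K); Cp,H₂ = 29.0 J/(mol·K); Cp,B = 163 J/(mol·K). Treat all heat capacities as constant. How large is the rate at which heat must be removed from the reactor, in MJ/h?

Extent of reaction ξ = 0.637 × 33.2 = 21.148 mol/s
Reaction term: ξ·ΔH°_rxn = 21.148 × -129 = -2728.1 kJ/s
Sensible, feed 99.6→25 °C: -487.91 kJ/s
Outlet flows (mol/s): A 12.052, H₂ 12.052, B 21.148
Sensible, products 25→173 °C: 861.56 kJ/s
Q = ΔH = -2354.5 kJ/s = -2354.5 kW
Heat removed = 8476.2 MJ/h

Q_out = 8480 MJ/h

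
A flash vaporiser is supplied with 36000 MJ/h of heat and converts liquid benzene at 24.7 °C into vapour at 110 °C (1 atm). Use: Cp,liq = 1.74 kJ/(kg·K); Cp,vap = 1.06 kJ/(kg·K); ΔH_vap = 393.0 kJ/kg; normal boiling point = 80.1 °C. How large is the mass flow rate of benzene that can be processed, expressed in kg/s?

Δh = 1.74×(80.1−24.7) + 393.0 + 1.06×(110−80.1) = 521.09 kJ/kg
Q = 36000 MJ/h = 10000 kJ/s = 10000 kJ/s
ṁ = Q/Δh = 10000 / 521.09 = 19.191 kg/s

ṁ = 19.2 kg/s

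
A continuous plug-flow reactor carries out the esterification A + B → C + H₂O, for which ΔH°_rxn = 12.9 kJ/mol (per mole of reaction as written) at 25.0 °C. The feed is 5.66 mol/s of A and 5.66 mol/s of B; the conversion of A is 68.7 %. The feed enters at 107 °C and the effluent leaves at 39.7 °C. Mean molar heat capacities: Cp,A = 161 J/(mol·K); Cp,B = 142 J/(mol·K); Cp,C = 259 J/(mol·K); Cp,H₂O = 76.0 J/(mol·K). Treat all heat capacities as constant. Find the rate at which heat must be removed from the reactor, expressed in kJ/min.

Extent of reaction ξ = 0.687 × 5.66 = 3.8884 mol/s
Reaction term: ξ·ΔH°_rxn = 3.8884 × 12.9 = 50.161 kJ/s
Sensible, feed 107→25 °C: -140.63 kJ/s
Outlet flows (mol/s): A 1.7716, B 1.7716, C 3.8884, H₂O 3.8884
Sensible, products 25→39.7 °C: 27.039 kJ/s
Q = ΔH = -63.428 kJ/s = -63.428 kW
Heat removed = 3805.7 kJ/min

Q_out = 3810 kJ/min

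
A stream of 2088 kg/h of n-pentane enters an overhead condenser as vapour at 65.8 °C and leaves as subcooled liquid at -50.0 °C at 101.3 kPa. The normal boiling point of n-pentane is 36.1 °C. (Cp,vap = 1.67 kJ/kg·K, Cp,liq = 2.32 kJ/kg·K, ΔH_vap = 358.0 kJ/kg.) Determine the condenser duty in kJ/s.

vapour 65.8→36.1 °C: -49.599 kJ/kg
condensation at 36.1 °C: -358 kJ/kg
liquid 36.1→-50.0 °C: -199.75 kJ/kg
Δh = -49.599 + -358 + -199.75 = -607.35 kJ/kg
Q = ṁ·Δh = 2088 kg/h × -607.35 kJ/kg = -1.2681e+06 kJ/h
|Q| = 352.26 kW

Q_c = 352 kJ/s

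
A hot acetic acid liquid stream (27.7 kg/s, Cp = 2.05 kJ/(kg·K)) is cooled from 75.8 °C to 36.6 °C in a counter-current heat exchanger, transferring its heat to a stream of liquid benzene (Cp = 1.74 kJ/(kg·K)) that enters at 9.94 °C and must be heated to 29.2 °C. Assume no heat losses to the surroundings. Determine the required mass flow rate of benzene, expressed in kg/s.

Heat released by hot stream: Q = 27.7 × 2.05 × (75.8 − 36.6) = 2226 kJ/s
Energy balance on cold side (adiabatic exchanger): Q = ṁ_c·Cp_c·(T_c,out − T_c,in)
ṁ_c = 2226 / [1.74 × (29.2 − 9.94)] = 66.422 kg/s

ṁ_c = 66.4 kg/s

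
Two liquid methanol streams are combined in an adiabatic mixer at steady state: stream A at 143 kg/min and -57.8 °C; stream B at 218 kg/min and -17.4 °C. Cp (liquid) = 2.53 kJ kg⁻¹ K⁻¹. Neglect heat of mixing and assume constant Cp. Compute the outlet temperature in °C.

T_out = -33.4 °C

No heat crosses the boundary, so H_out = H_in.
T_out = Σ ṁᵢCp,ᵢTᵢ / Σ ṁᵢCp,ᵢ
      = -30508 / 913.33 = -33.403 °C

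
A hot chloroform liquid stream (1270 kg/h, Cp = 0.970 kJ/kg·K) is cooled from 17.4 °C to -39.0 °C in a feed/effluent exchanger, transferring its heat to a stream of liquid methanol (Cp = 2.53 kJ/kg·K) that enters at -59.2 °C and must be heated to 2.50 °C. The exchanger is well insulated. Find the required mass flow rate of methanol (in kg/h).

ṁ_c = 445 kg/h

Heat released by hot stream: Q = 1270 × 0.970 × (17.4 − -39.0) = 69479 kJ/h
Energy balance on cold side (adiabatic exchanger): Q = ṁ_c·Cp_c·(T_c,out − T_c,in)
ṁ_c = 69479 / [2.53 × (2.50 − -59.2)] = 445.09 kg/h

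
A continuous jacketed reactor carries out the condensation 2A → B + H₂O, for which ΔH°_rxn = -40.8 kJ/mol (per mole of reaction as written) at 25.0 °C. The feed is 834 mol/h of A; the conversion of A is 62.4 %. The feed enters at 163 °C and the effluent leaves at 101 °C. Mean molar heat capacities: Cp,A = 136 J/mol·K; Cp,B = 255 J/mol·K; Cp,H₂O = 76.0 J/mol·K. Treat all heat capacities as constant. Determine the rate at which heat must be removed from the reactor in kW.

Extent of reaction ξ = 0.624 × 834 / 2 = 260.21 mol/h
Reaction term: ξ·ΔH°_rxn = 260.21 × -40.8 = -10616 kJ/h
Sensible, feed 163→25 °C: -15653 kJ/h
Outlet flows (mol/h): A 313.58, B 260.21, H₂O 260.21
Sensible, products 25→101 °C: 9787 kJ/h
Q = ΔH = -16482 kJ/h = -4.5783 kW
Heat removed = 4.5783 kW

Q_out = 4.58 kW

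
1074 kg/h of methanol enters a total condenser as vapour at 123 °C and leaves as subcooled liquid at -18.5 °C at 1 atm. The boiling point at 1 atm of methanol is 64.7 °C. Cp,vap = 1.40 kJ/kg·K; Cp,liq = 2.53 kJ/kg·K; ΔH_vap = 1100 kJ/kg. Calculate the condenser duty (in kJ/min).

vapour 123→64.7 °C: -81.62 kJ/kg
condensation at 64.7 °C: -1100 kJ/kg
liquid 64.7→-18.5 °C: -210.5 kJ/kg
Δh = -81.62 + -1100 + -210.5 = -1392.1 kJ/kg
Q = ṁ·Δh = 1074 kg/h × -1392.1 kJ/kg = -1.4951e+06 kJ/h
|Q| = 415.31 kW = 24919 kJ/min

Q_c = 24900 kJ/min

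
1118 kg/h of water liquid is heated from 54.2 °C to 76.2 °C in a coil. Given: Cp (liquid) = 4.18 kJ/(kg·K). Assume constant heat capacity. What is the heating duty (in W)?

Q = ṁ·Cp·ΔT = 1118 × 4.18 × (76.2 − 54.2) = 102810 kJ/h
Converting: 102810 / 3600 s = 28.559 kW
Heating duty = 28559 W

Q = 28600 W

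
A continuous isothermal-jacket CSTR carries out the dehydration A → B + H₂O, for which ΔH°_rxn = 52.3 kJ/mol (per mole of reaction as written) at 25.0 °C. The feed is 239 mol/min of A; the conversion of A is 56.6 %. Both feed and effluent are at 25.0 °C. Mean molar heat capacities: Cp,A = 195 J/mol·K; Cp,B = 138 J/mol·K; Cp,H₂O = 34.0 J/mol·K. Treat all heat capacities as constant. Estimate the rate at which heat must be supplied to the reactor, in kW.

Extent of reaction ξ = 0.566 × 239 = 135.27 mol/min
Reaction term: ξ·ΔH°_rxn = 135.27 × 52.3 = 7074.8 kJ/min
Q = ΔH = 7074.8 kJ/min = 117.91 kW
Heat supplied = 117.91 kW

Q_in = 118 kW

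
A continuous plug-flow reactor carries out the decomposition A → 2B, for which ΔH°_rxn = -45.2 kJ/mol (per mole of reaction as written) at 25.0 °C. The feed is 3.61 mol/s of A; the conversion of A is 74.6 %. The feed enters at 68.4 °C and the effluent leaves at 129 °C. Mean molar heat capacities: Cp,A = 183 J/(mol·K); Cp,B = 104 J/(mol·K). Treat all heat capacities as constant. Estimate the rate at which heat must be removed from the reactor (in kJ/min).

Extent of reaction ξ = 0.746 × 3.61 = 2.6931 mol/s
Reaction term: ξ·ΔH°_rxn = 2.6931 × -45.2 = -121.73 kJ/s
Sensible, feed 68.4→25 °C: -28.671 kJ/s
Outlet flows (mol/s): A 0.91694, B 5.3861
Sensible, products 25→129 °C: 75.707 kJ/s
Q = ΔH = -74.69 kJ/s = -74.69 kW
Heat removed = 4481.4 kJ/min

Q_out = 4480 kJ/min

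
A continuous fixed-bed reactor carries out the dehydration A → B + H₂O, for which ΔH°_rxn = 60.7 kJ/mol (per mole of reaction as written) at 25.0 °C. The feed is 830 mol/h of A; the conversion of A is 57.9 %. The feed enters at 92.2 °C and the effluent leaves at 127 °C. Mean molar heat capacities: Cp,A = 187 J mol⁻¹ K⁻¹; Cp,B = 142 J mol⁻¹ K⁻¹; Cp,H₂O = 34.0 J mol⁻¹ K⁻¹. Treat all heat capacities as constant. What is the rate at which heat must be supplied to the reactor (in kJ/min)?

Extent of reaction ξ = 0.579 × 830 = 480.57 mol/h
Reaction term: ξ·ΔH°_rxn = 480.57 × 60.7 = 29171 kJ/h
Sensible, feed 92.2→25 °C: -10430 kJ/h
Outlet flows (mol/h): A 349.43, B 480.57, H₂O 480.57
Sensible, products 25→127 °C: 15292 kJ/h
Q = ΔH = 34033 kJ/h = 9.4535 kW
Heat supplied = 567.21 kJ/min

Q_in = 567 kJ/min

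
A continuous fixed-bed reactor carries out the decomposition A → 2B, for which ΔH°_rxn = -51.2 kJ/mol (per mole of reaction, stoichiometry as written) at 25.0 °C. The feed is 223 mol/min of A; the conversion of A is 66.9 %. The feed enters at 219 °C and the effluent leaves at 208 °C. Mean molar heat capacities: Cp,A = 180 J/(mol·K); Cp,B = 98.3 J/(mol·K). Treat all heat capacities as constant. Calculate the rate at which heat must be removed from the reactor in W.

Extent of reaction ξ = 0.669 × 223 = 149.19 mol/min
Reaction term: ξ·ΔH°_rxn = 149.19 × -51.2 = -7638.4 kJ/min
Sensible, feed 219→25 °C: -7787.2 kJ/min
Outlet flows (mol/min): A 73.813, B 298.37
Sensible, products 25→208 °C: 7798.8 kJ/min
Q = ΔH = -7626.7 kJ/min = -127.11 kW
Heat removed = 127110 W

Q_out = 127000 W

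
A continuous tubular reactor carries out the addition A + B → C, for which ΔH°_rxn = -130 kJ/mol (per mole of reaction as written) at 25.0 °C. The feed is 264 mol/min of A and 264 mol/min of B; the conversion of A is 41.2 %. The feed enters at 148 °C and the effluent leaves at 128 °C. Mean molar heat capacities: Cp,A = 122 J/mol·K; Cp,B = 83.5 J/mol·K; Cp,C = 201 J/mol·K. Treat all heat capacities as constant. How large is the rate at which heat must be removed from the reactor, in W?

Q_out = 255000 W

Extent of reaction ξ = 0.412 × 264 = 108.77 mol/min
Reaction term: ξ·ΔH°_rxn = 108.77 × -130 = -14140 kJ/min
Sensible, feed 148→25 °C: -6673 kJ/min
Outlet flows (mol/min): A 155.23, B 155.23, C 108.77
Sensible, products 25→128 °C: 5537.5 kJ/min
Q = ΔH = -15275 kJ/min = -254.59 kW
Heat removed = 254590 W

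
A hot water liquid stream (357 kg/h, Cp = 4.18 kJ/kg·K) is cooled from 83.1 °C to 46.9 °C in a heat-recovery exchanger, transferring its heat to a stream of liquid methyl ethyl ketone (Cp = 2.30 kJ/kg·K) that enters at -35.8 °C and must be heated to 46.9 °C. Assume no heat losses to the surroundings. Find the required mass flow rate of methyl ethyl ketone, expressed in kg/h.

ṁ_c = 284 kg/h

Heat released by hot stream: Q = 357 × 4.18 × (83.1 − 46.9) = 54020 kJ/h
Energy balance on cold side (adiabatic exchanger): Q = ṁ_c·Cp_c·(T_c,out − T_c,in)
ṁ_c = 54020 / [2.30 × (46.9 − -35.8)] = 284 kg/h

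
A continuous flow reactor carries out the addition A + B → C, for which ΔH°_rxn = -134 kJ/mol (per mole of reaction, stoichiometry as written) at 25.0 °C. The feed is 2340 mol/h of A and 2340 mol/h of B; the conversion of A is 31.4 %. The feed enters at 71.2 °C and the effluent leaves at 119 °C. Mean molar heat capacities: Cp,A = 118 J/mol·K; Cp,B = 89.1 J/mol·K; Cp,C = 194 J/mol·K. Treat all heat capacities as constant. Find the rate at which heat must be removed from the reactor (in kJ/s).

Extent of reaction ξ = 0.314 × 2340 = 734.76 mol/h
Reaction term: ξ·ΔH°_rxn = 734.76 × -134 = -98458 kJ/h
Sensible, feed 71.2→25 °C: -22389 kJ/h
Outlet flows (mol/h): A 1605.2, B 1605.2, C 734.76
Sensible, products 25→119 °C: 44649 kJ/h
Q = ΔH = -76198 kJ/h = -21.166 kW
Heat removed = 21.166 kJ/s

Q_out = 21.2 kJ/s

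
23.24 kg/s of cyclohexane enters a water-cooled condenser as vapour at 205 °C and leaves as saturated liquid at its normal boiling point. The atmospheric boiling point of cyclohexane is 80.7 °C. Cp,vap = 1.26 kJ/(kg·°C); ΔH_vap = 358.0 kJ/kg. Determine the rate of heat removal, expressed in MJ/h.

vapour 205→80.7 °C: -156.62 kJ/kg
condensation at 80.7 °C: -358 kJ/kg
Δh = -156.62 + -358 = -514.62 kJ/kg
Q = ṁ·Δh = 23.24 kg/s × -514.62 kJ/kg = -11960 kJ/s
|Q| = 11960 kW = 43055 MJ/h

Q_c = 43100 MJ/h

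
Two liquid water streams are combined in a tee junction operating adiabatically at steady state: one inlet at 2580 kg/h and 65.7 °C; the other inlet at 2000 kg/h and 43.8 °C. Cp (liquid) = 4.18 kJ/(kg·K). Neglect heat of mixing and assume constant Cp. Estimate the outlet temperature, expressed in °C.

Energy balance with Q = 0: Σ ṁᵢCp,ᵢ(T_out − Tᵢ) = 0
T_out = Σ ṁᵢCp,ᵢTᵢ / Σ ṁᵢCp,ᵢ
      = 1.0747e+06 / 19144 = 56.137 °C

T_out = 56.1 °C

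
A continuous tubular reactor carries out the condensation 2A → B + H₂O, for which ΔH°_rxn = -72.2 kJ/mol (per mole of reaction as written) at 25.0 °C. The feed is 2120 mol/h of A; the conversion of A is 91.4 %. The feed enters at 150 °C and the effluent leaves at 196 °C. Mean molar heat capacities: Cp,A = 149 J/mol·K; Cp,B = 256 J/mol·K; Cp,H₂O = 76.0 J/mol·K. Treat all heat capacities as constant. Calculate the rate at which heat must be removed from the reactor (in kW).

Extent of reaction ξ = 0.914 × 2120 / 2 = 968.84 mol/h
Reaction term: ξ·ΔH°_rxn = 968.84 × -72.2 = -69950 kJ/h
Sensible, feed 150→25 °C: -39485 kJ/h
Outlet flows (mol/h): A 182.32, B 968.84, H₂O 968.84
Sensible, products 25→196 °C: 59648 kJ/h
Q = ΔH = -49787 kJ/h = -13.83 kW
Heat removed = 13.83 kW

Q_out = 13.8 kW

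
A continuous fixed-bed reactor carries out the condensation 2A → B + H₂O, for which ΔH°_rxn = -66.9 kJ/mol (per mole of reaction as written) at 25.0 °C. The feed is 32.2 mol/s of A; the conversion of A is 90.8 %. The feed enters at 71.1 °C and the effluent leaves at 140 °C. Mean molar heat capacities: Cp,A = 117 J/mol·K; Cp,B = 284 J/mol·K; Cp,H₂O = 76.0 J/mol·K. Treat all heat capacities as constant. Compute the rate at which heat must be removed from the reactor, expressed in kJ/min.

Extent of reaction ξ = 0.908 × 32.2 / 2 = 14.619 mol/s
Reaction term: ξ·ΔH°_rxn = 14.619 × -66.9 = -978 kJ/s
Sensible, feed 71.1→25 °C: -173.68 kJ/s
Outlet flows (mol/s): A 2.9624, B 14.619, H₂O 14.619
Sensible, products 25→140 °C: 645.08 kJ/s
Q = ΔH = -506.6 kJ/s = -506.6 kW
Heat removed = 30396 kJ/min

Q_out = 30400 kJ/min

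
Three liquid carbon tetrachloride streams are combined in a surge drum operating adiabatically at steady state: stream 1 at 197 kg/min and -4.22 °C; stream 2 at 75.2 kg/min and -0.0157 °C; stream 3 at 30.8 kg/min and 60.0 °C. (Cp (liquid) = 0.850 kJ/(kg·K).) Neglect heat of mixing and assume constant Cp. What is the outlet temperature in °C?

T_out = 3.35 °C

Adiabatic, steady state ⇒ Σ ṁᵢCp,ᵢ(T_out − Tᵢ) = 0
Σ ṁᵢCp,ᵢTᵢ = 197×0.850×-4.22 + 75.2×0.850×-0.0157 + 30.8×0.850×60.0 = 863.16
Σ ṁᵢCp,ᵢ = 197×0.850 + 75.2×0.850 + 30.8×0.850 = 257.55
T_out = 863.16 / 257.55 = 3.3514 °C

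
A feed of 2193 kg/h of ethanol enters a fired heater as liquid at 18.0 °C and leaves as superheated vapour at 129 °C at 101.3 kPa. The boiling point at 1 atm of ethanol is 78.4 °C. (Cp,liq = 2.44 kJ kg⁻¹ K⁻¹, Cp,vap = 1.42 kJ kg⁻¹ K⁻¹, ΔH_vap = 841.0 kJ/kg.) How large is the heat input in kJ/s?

Q = 646 kJ/s

liquid 18.0→78.4 °C: 147.38 kJ/kg
vaporisation at 78.4 °C: 841 kJ/kg
vapour 78.4→129 °C: 71.852 kJ/kg
Δh = 147.38 + 841 + 71.852 = 1060.2 kJ/kg
Q = ṁ·Δh = 2193 kg/h × 1060.2 kJ/kg = 2.3251e+06 kJ/h
|Q| = 645.86 kW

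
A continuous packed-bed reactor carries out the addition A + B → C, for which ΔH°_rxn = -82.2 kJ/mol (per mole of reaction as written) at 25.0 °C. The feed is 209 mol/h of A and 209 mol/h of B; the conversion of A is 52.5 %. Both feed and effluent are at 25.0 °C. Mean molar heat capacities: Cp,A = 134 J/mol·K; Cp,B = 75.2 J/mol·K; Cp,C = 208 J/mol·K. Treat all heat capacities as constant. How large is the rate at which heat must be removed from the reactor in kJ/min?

Extent of reaction ξ = 0.525 × 209 = 109.73 mol/h
Reaction term: ξ·ΔH°_rxn = 109.73 × -82.2 = -9019.4 kJ/h
Q = ΔH = -9019.4 kJ/h = -2.5054 kW
Heat removed = 150.32 kJ/min

Q_out = 150 kJ/min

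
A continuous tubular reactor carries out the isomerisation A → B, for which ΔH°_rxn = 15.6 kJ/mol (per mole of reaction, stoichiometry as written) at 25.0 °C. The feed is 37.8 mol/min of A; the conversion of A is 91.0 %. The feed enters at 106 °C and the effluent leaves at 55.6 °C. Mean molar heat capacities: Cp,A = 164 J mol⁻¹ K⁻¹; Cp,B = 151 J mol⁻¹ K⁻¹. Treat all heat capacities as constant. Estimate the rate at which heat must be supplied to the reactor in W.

Extent of reaction ξ = 0.910 × 37.8 = 34.398 mol/min
Reaction term: ξ·ΔH°_rxn = 34.398 × 15.6 = 536.61 kJ/min
Sensible, feed 106→25 °C: -502.14 kJ/min
Outlet flows (mol/min): A 3.402, B 34.398
Sensible, products 25→55.6 °C: 176.01 kJ/min
Q = ΔH = 210.49 kJ/min = 3.5081 kW
Heat supplied = 3508.1 W

Q_in = 3510 W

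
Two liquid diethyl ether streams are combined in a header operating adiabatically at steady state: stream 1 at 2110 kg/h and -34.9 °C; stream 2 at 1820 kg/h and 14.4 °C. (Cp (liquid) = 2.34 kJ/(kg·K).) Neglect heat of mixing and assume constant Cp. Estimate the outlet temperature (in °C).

Energy balance with Q = 0: Σ ṁᵢCp,ᵢ(T_out − Tᵢ) = 0
T_out = Σ ṁᵢCp,ᵢTᵢ / Σ ṁᵢCp,ᵢ
      = -110990 / 9196.2 = -12.069 °C

T_out = -12.1 °C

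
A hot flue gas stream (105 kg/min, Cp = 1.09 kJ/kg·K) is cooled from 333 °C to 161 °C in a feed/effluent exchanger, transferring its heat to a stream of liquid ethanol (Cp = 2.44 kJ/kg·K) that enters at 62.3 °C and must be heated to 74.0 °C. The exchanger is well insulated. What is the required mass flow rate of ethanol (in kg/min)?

ṁ_c = 690 kg/min

Heat released by hot stream: Q = 105 × 1.09 × (333 − 161) = 19685 kJ/min
Energy balance on cold side (adiabatic exchanger): Q = ṁ_c·Cp_c·(T_c,out − T_c,in)
ṁ_c = 19685 / [2.44 × (74.0 − 62.3)] = 689.55 kg/min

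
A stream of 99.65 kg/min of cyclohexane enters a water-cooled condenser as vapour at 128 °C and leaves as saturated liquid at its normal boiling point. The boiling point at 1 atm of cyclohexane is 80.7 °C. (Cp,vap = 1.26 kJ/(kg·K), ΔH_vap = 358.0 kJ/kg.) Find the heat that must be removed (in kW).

Q_c = 694 kW

vapour 128→80.7 °C: -59.598 kJ/kg
condensation at 80.7 °C: -358 kJ/kg
Δh = -59.598 + -358 = -417.6 kJ/kg
Q = ṁ·Δh = 99.65 kg/min × -417.6 kJ/kg = -41614 kJ/min
|Q| = 693.56 kW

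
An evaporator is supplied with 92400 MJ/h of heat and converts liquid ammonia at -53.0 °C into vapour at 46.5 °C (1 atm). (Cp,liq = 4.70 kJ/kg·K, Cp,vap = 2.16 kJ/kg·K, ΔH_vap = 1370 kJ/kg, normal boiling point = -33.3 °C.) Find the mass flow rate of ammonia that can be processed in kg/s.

ṁ = 15.7 kg/s

Δh = 4.70×(-33.3−-53.0) + 1370 + 2.16×(46.5−-33.3) = 1635 kJ/kg
Q = 92400 MJ/h = 25667 kJ/s = 25667 kJ/s
ṁ = Q/Δh = 25667 / 1635 = 15.699 kg/s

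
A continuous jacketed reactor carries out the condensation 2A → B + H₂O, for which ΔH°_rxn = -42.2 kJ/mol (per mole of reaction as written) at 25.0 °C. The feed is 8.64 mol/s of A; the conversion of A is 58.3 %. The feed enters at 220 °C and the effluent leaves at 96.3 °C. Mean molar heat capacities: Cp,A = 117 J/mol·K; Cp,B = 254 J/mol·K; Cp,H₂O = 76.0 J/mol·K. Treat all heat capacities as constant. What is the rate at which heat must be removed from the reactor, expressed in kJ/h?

Extent of reaction ξ = 0.583 × 8.64 / 2 = 2.5186 mol/s
Reaction term: ξ·ΔH°_rxn = 2.5186 × -42.2 = -106.28 kJ/s
Sensible, feed 220→25 °C: -197.12 kJ/s
Outlet flows (mol/s): A 3.6029, B 2.5186, H₂O 2.5186
Sensible, products 25→96.3 °C: 89.315 kJ/s
Q = ΔH = -214.09 kJ/s = -214.09 kW
Heat removed = 770720 kJ/h

Q_out = 771000 kJ/h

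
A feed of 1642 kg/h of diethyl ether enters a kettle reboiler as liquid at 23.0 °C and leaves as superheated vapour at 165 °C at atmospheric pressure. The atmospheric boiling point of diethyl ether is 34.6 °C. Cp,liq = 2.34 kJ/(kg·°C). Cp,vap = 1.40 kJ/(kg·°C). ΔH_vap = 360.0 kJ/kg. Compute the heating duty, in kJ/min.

liquid 23.0→34.6 °C: 27.144 kJ/kg
vaporisation at 34.6 °C: 360 kJ/kg
vapour 34.6→165 °C: 182.56 kJ/kg
Δh = 27.144 + 360 + 182.56 = 569.7 kJ/kg
Q = ṁ·Δh = 1642 kg/h × 569.7 kJ/kg = 935450 kJ/h
|Q| = 259.85 kW = 15591 kJ/min

Q = 15600 kJ/min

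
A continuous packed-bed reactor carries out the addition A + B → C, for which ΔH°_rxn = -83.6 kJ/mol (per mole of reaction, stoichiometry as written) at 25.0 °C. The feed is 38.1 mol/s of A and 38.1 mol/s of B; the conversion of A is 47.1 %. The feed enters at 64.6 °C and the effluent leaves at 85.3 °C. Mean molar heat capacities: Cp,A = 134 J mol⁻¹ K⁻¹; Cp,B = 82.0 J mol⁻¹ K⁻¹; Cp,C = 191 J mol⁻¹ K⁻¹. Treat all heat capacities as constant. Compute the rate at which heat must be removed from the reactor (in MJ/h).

Extent of reaction ξ = 0.471 × 38.1 = 17.945 mol/s
Reaction term: ξ·ΔH°_rxn = 17.945 × -83.6 = -1500.2 kJ/s
Sensible, feed 64.6→25 °C: -325.89 kJ/s
Outlet flows (mol/s): A 20.155, B 20.155, C 17.945
Sensible, products 25→85.3 °C: 469.19 kJ/s
Q = ΔH = -1356.9 kJ/s = -1356.9 kW
Heat removed = 4884.9 MJ/h

Q_out = 4880 MJ/h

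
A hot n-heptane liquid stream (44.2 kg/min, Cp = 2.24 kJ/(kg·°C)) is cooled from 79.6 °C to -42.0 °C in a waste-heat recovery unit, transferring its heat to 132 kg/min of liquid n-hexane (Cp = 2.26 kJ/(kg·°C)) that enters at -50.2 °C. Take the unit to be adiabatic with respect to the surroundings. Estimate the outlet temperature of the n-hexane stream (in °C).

Heat released by hot stream: Q = 44.2 × 2.24 × (79.6 − -42.0) = 12039 kJ/min
Energy balance on cold side (adiabatic exchanger): Q = ṁ_c·Cp_c·(T_c,out − T_c,in)
T_c,out = -50.2 + 12039/(132 × 2.26) = -9.8428 °C

T_c,out = -9.84 °C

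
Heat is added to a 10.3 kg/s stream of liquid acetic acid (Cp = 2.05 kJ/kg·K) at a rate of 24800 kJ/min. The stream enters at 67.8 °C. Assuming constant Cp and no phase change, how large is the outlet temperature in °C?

Q = 24800 kJ/min = 413.33 kJ/s
ΔT = Q/(ṁ·Cp) = 413.33/(10.3×2.05) = 19.575 K
T_out = 67.8 + 19.575 = 87.375 °C

T_out = 87.4 °C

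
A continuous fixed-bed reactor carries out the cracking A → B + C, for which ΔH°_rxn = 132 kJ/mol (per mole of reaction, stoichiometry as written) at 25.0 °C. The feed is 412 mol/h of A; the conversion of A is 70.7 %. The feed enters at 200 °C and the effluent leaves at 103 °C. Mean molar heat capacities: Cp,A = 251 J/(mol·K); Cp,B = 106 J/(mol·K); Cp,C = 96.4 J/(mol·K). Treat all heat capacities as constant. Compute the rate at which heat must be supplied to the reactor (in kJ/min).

Extent of reaction ξ = 0.707 × 412 = 291.28 mol/h
Reaction term: ξ·ΔH°_rxn = 291.28 × 132 = 38449 kJ/h
Sensible, feed 200→25 °C: -18097 kJ/h
Outlet flows (mol/h): A 120.72, B 291.28, C 291.28
Sensible, products 25→103 °C: 6961.9 kJ/h
Q = ΔH = 27314 kJ/h = 7.5873 kW
Heat supplied = 455.24 kJ/min

Q_in = 455 kJ/min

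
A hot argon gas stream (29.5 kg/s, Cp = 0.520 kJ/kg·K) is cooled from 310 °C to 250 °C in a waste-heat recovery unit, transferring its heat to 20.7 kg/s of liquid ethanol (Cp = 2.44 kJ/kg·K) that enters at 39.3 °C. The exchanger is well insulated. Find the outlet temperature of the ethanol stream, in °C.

Heat released by hot stream: Q = 29.5 × 0.520 × (310 − 250) = 920.4 kJ/s
Energy balance on cold side (adiabatic exchanger): Q = ṁ_c·Cp_c·(T_c,out − T_c,in)
T_c,out = 39.3 + 920.4/(20.7 × 2.44) = 57.523 °C

T_c,out = 57.5 °C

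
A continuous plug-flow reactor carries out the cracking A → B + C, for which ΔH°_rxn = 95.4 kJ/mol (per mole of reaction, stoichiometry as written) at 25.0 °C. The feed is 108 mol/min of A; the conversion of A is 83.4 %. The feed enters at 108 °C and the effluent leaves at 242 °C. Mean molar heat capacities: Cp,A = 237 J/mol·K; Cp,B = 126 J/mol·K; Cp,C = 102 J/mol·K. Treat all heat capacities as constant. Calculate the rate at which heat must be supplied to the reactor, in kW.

Q_in = 197 kW

Extent of reaction ξ = 0.834 × 108 = 90.072 mol/min
Reaction term: ξ·ΔH°_rxn = 90.072 × 95.4 = 8592.9 kJ/min
Sensible, feed 108→25 °C: -2124.5 kJ/min
Outlet flows (mol/min): A 17.928, B 90.072, C 90.072
Sensible, products 25→242 °C: 5378.4 kJ/min
Q = ΔH = 11847 kJ/min = 197.45 kW
Heat supplied = 197.45 kW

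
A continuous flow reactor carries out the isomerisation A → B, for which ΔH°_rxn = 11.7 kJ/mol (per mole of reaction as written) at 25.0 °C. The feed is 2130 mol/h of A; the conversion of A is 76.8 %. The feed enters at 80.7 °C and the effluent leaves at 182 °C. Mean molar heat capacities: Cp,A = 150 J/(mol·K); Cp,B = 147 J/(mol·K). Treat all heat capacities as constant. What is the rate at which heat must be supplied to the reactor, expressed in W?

Extent of reaction ξ = 0.768 × 2130 = 1635.8 mol/h
Reaction term: ξ·ΔH°_rxn = 1635.8 × 11.7 = 19139 kJ/h
Sensible, feed 80.7→25 °C: -17796 kJ/h
Outlet flows (mol/h): A 494.16, B 1635.8
Sensible, products 25→182 °C: 49391 kJ/h
Q = ΔH = 50734 kJ/h = 14.093 kW
Heat supplied = 14093 W

Q_in = 14100 W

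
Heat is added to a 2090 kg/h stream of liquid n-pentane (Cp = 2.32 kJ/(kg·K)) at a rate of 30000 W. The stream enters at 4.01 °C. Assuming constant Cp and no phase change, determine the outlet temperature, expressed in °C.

Q = 30000 W = 108000 kJ/h
ΔT = Q/(ṁ·Cp) = 108000/(2090×2.32) = 22.274 K
T_out = 4.01 + 22.274 = 26.284 °C

T_out = 26.3 °C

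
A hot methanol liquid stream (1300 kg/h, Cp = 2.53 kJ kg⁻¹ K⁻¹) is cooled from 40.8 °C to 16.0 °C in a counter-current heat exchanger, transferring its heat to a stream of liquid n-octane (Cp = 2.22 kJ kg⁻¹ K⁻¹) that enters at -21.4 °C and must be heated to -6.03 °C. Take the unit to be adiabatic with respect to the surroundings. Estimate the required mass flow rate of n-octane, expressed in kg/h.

Heat released by hot stream: Q = 1300 × 2.53 × (40.8 − 16.0) = 81567 kJ/h
Energy balance on cold side (adiabatic exchanger): Q = ṁ_c·Cp_c·(T_c,out − T_c,in)
ṁ_c = 81567 / [2.22 × (-6.03 − -21.4)] = 2390.5 kg/h

ṁ_c = 2390 kg/h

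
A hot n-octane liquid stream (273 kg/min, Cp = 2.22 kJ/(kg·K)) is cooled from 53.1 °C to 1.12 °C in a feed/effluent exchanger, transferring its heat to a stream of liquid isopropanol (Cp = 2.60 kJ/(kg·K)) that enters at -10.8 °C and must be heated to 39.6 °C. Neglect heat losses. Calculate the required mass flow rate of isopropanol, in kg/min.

Heat released by hot stream: Q = 273 × 2.22 × (53.1 − 1.12) = 31503 kJ/min
Energy balance on cold side (adiabatic exchanger): Q = ṁ_c·Cp_c·(T_c,out − T_c,in)
ṁ_c = 31503 / [2.60 × (39.6 − -10.8)] = 240.41 kg/min

ṁ_c = 240 kg/min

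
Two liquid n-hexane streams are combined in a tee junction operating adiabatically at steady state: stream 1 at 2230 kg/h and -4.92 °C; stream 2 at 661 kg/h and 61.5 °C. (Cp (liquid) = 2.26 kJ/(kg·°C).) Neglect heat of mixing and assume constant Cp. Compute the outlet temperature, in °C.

T_out = 10.3 °C

No heat crosses the boundary, so H_out = H_in.
T_out = Σ ṁᵢCp,ᵢTᵢ / Σ ṁᵢCp,ᵢ
      = 67077 / 6533.7 = 10.266 °C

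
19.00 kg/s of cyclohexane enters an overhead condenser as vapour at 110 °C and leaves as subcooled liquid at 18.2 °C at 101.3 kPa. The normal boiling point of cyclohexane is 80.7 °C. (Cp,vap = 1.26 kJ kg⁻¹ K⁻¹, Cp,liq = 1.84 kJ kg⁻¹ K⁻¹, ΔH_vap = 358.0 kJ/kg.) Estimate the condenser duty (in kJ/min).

Q_c = 581000 kJ/min

vapour 110→80.7 °C: -36.918 kJ/kg
condensation at 80.7 °C: -358 kJ/kg
liquid 80.7→18.2 °C: -115 kJ/kg
Δh = -36.918 + -358 + -115 = -509.92 kJ/kg
Q = ṁ·Δh = 19.00 kg/s × -509.92 kJ/kg = -9688.4 kJ/s
|Q| = 9688.4 kW = 581310 kJ/min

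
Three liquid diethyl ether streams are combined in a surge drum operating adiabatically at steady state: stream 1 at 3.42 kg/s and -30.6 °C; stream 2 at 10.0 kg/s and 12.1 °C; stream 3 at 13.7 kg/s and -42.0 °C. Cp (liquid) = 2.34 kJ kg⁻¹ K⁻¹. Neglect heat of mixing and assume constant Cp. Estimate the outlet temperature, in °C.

Adiabatic, steady state ⇒ Σ ṁᵢCp,ᵢ(T_out − Tᵢ) = 0
T_out = Σ ṁᵢCp,ᵢTᵢ / Σ ṁᵢCp,ᵢ
      = -1308.2 / 63.461 = -20.614 °C

T_out = -20.6 °C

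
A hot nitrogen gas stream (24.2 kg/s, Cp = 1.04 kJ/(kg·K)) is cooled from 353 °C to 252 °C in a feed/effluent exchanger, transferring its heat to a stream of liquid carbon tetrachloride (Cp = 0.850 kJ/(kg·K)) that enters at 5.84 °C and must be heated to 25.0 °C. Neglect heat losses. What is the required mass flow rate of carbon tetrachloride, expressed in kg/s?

Heat released by hot stream: Q = 24.2 × 1.04 × (353 − 252) = 2542 kJ/s
Energy balance on cold side (adiabatic exchanger): Q = ṁ_c·Cp_c·(T_c,out − T_c,in)
ṁ_c = 2542 / [0.850 × (25.0 − 5.84)] = 156.08 kg/s

ṁ_c = 156 kg/s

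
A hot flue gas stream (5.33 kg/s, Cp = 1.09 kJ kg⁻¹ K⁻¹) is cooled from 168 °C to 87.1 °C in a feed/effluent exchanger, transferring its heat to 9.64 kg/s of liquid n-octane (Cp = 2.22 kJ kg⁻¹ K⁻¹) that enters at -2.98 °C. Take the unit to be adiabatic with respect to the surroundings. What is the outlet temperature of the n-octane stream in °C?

T_c,out = 19.0 °C

Heat released by hot stream: Q = 5.33 × 1.09 × (168 − 87.1) = 470 kJ/s
Energy balance on cold side (adiabatic exchanger): Q = ṁ_c·Cp_c·(T_c,out − T_c,in)
T_c,out = -2.98 + 470/(9.64 × 2.22) = 18.982 °C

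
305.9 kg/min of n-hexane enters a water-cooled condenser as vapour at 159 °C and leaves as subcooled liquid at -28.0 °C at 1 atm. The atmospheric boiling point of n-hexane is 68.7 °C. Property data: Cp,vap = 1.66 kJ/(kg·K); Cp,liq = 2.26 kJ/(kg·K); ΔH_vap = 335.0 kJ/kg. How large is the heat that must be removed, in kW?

Q_c = 3590 kW

vapour 159→68.7 °C: -149.9 kJ/kg
condensation at 68.7 °C: -335 kJ/kg
liquid 68.7→-28.0 °C: -218.54 kJ/kg
Δh = -149.9 + -335 + -218.54 = -703.44 kJ/kg
Q = ṁ·Δh = 305.9 kg/min × -703.44 kJ/kg = -215180 kJ/min
|Q| = 3586.4 kW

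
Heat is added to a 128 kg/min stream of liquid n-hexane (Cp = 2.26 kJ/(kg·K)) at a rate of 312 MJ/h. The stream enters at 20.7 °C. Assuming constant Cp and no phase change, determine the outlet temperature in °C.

Q = 312 MJ/h = 5200 kJ/min
ΔT = Q/(ṁ·Cp) = 5200/(128×2.26) = 17.976 K
T_out = 20.7 + 17.976 = 38.676 °C

T_out = 38.7 °C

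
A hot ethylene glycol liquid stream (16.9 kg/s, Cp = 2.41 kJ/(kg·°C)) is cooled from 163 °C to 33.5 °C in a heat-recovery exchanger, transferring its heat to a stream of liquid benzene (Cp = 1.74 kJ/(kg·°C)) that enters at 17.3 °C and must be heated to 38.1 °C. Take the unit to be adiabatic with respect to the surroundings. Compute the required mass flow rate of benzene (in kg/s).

ṁ_c = 146 kg/s

Heat released by hot stream: Q = 16.9 × 2.41 × (163 − 33.5) = 5274.4 kJ/s
Energy balance on cold side (adiabatic exchanger): Q = ṁ_c·Cp_c·(T_c,out − T_c,in)
ṁ_c = 5274.4 / [1.74 × (38.1 − 17.3)] = 145.73 kg/s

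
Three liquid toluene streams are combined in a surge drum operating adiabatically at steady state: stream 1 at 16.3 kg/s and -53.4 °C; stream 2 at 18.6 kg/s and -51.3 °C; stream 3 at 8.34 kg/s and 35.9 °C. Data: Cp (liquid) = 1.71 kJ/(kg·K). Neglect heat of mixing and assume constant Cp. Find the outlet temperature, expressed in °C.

Adiabatic, steady state ⇒ Σ ṁᵢCp,ᵢ(T_out − Tᵢ) = 0
Σ ṁᵢCp,ᵢTᵢ = 16.3×1.71×-53.4 + 18.6×1.71×-51.3 + 8.34×1.71×35.9 = -2608.1
Σ ṁᵢCp,ᵢ = 16.3×1.71 + 18.6×1.71 + 8.34×1.71 = 73.94
T_out = -2608.1 / 73.94 = -35.273 °C

T_out = -35.3 °C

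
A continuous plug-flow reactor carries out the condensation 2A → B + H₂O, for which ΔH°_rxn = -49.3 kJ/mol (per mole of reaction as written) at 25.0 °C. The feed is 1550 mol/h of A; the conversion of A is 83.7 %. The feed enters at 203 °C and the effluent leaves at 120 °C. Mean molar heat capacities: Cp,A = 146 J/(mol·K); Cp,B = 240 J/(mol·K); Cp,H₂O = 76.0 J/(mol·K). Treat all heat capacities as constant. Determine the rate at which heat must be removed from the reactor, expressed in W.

Extent of reaction ξ = 0.837 × 1550 / 2 = 648.67 mol/h
Reaction term: ξ·ΔH°_rxn = 648.67 × -49.3 = -31980 kJ/h
Sensible, feed 203→25 °C: -40281 kJ/h
Outlet flows (mol/h): A 252.65, B 648.67, H₂O 648.67
Sensible, products 25→120 °C: 22977 kJ/h
Q = ΔH = -49284 kJ/h = -13.69 kW
Heat removed = 13690 W

Q_out = 13700 W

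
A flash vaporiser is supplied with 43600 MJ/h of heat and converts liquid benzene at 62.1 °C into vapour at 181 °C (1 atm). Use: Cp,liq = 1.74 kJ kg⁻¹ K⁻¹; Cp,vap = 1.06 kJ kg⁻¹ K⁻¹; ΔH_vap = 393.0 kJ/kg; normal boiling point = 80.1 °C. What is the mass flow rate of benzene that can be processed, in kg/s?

Δh = 1.74×(80.1−62.1) + 393.0 + 1.06×(181−80.1) = 531.27 kJ/kg
Q = 43600 MJ/h = 12111 kJ/s = 12111 kJ/s
ṁ = Q/Δh = 12111 / 531.27 = 22.796 kg/s

ṁ = 22.8 kg/s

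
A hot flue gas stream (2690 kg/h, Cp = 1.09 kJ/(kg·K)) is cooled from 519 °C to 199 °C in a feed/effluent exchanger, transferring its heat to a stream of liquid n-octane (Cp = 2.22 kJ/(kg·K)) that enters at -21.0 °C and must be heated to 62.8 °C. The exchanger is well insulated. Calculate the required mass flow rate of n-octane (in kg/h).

ṁ_c = 5040 kg/h

Heat released by hot stream: Q = 2690 × 1.09 × (519 − 199) = 938270 kJ/h
Energy balance on cold side (adiabatic exchanger): Q = ṁ_c·Cp_c·(T_c,out − T_c,in)
ṁ_c = 938270 / [2.22 × (62.8 − -21.0)] = 5043.5 kg/h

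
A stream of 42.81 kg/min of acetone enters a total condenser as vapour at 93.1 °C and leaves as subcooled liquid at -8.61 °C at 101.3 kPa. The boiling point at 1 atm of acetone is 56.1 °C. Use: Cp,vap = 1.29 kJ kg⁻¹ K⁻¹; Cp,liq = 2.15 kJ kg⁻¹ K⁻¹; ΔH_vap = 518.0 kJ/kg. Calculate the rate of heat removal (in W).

Q_c = 503000 W

vapour 93.1→56.1 °C: -47.73 kJ/kg
condensation at 56.1 °C: -518 kJ/kg
liquid 56.1→-8.61 °C: -139.13 kJ/kg
Δh = -47.73 + -518 + -139.13 = -704.86 kJ/kg
Q = ṁ·Δh = 42.81 kg/min × -704.86 kJ/kg = -30175 kJ/min
|Q| = 502.92 kW = 502920 W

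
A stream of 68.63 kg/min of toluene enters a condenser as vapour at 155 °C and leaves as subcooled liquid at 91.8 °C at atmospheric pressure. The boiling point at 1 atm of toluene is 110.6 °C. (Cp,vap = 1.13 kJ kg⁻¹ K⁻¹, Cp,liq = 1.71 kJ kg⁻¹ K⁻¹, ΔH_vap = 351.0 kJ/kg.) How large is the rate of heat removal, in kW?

vapour 155→110.6 °C: -50.172 kJ/kg
condensation at 110.6 °C: -351 kJ/kg
liquid 110.6→91.8 °C: -32.148 kJ/kg
Δh = -50.172 + -351 + -32.148 = -433.32 kJ/kg
Q = ṁ·Δh = 68.63 kg/min × -433.32 kJ/kg = -29739 kJ/min
|Q| = 495.65 kW

Q_c = 496 kW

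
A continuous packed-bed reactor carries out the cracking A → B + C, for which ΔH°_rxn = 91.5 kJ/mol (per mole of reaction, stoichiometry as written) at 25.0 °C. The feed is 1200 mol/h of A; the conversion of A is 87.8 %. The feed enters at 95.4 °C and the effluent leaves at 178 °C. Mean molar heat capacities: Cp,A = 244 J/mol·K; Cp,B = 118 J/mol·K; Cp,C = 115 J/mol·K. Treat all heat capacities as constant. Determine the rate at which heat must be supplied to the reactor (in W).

Q_in = 33000 W

Extent of reaction ξ = 0.878 × 1200 = 1053.6 mol/h
Reaction term: ξ·ΔH°_rxn = 1053.6 × 91.5 = 96404 kJ/h
Sensible, feed 95.4→25 °C: -20613 kJ/h
Outlet flows (mol/h): A 146.4, B 1053.6, C 1053.6
Sensible, products 25→178 °C: 43025 kJ/h
Q = ΔH = 118820 kJ/h = 33.005 kW
Heat supplied = 33005 W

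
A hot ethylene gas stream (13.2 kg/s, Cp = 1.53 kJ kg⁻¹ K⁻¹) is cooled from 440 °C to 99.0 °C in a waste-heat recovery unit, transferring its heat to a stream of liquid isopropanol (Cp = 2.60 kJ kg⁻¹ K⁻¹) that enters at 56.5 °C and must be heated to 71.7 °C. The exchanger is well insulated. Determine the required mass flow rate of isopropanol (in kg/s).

Heat released by hot stream: Q = 13.2 × 1.53 × (440 − 99.0) = 6886.8 kJ/s
Energy balance on cold side (adiabatic exchanger): Q = ṁ_c·Cp_c·(T_c,out − T_c,in)
ṁ_c = 6886.8 / [2.60 × (71.7 − 56.5)] = 174.26 kg/s

ṁ_c = 174 kg/s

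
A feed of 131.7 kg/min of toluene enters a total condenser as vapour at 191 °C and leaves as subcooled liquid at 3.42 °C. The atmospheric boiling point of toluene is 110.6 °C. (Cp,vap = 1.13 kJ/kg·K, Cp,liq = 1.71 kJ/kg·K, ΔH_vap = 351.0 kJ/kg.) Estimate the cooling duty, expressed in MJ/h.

vapour 191→110.6 °C: -90.852 kJ/kg
condensation at 110.6 °C: -351 kJ/kg
liquid 110.6→3.42 °C: -183.28 kJ/kg
Δh = -90.852 + -351 + -183.28 = -625.13 kJ/kg
Q = ṁ·Δh = 131.7 kg/min × -625.13 kJ/kg = -82330 kJ/min
|Q| = 1372.2 kW = 4939.8 MJ/h

Q_c = 4940 MJ/h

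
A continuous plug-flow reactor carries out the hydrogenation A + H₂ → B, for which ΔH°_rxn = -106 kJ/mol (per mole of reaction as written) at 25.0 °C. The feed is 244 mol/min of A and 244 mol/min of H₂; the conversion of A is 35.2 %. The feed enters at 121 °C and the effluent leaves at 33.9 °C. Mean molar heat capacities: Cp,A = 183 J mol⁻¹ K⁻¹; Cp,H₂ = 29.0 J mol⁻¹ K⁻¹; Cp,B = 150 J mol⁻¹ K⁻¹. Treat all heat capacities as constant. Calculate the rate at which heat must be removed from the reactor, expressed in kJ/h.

Q_out = 819000 kJ/h

Extent of reaction ξ = 0.352 × 244 = 85.888 mol/min
Reaction term: ξ·ΔH°_rxn = 85.888 × -106 = -9104.1 kJ/min
Sensible, feed 121→25 °C: -4965.9 kJ/min
Outlet flows (mol/min): A 158.11, H₂ 158.11, B 85.888
Sensible, products 25→33.9 °C: 412.99 kJ/min
Q = ΔH = -13657 kJ/min = -227.62 kW
Heat removed = 819420 kJ/h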